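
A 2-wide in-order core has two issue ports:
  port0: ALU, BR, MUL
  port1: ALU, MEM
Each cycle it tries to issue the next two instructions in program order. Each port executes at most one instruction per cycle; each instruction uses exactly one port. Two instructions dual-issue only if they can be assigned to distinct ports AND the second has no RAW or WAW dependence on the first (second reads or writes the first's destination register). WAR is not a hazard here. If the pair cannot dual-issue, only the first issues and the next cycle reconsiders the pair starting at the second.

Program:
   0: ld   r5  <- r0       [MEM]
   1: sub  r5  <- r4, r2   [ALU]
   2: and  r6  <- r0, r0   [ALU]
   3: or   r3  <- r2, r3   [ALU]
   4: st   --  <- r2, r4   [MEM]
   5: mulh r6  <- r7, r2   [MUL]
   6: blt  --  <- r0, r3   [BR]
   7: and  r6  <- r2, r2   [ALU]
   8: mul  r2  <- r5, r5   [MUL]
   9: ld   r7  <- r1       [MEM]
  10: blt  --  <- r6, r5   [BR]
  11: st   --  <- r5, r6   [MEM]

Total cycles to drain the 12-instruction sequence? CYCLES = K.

CYCLES = 7

  cy0 -> i0 (ld) WAW r5
  cy1 -> i1,i2 (sub;and) pair
  cy2 -> i3,i4 (or;st) pair
  cy3 -> i5 (mulh) no-port MUL/BR
  cy4 -> i6,i7 (blt;and) pair
  cy5 -> i8,i9 (mul;ld) pair
  cy6 -> i10,i11 (blt;st) pair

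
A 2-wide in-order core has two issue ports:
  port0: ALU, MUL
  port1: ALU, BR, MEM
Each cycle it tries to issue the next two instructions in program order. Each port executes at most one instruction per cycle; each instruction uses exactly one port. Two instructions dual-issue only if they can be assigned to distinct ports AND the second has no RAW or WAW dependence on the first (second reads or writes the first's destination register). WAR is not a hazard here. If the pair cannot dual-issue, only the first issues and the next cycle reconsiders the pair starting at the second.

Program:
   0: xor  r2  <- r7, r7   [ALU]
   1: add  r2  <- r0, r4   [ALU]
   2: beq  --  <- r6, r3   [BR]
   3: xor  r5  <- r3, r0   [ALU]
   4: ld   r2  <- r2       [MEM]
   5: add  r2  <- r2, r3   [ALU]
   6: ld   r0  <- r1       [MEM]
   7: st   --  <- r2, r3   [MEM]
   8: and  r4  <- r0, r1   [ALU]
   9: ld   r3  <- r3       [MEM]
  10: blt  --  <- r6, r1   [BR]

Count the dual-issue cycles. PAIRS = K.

c0: i0 xor.ALU  WAW r2
c1: i1,i2 add.ALU;beq.BR  dual
c2: i3,i4 xor.ALU;ld.MEM  dual
c3: i5,i6 add.ALU;ld.MEM  dual
c4: i7,i8 st.MEM;and.ALU  dual
c5: i9 ld.MEM  no-port MEM/BR
c6: i10 blt.BR  tail

PAIRS = 4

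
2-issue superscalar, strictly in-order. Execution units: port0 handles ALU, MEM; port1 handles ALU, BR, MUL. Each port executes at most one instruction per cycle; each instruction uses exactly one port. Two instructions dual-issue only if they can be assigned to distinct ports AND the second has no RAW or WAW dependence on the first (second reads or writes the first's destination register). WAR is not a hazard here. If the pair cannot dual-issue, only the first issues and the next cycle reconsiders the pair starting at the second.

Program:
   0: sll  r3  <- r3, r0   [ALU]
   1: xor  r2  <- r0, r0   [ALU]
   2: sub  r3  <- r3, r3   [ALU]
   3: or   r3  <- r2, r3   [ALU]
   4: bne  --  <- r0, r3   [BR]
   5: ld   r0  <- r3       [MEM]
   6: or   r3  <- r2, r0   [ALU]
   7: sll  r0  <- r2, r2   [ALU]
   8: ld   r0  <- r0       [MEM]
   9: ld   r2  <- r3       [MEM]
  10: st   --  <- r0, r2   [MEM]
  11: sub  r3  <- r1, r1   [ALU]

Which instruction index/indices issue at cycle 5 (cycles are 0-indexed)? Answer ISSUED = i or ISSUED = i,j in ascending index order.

0. sll;xor @i0/i1  | pair
1. sub @i2  | RAW+WAW r3
2. or @i3  | RAW r3
3. bne;ld @i4/i5  | pair
4. or;sll @i6/i7  | pair
5. ld @i8  | no-port MEM/MEM
6. ld @i9  | no-port MEM/MEM
7. st;sub @i10/i11  | pair

ISSUED = 8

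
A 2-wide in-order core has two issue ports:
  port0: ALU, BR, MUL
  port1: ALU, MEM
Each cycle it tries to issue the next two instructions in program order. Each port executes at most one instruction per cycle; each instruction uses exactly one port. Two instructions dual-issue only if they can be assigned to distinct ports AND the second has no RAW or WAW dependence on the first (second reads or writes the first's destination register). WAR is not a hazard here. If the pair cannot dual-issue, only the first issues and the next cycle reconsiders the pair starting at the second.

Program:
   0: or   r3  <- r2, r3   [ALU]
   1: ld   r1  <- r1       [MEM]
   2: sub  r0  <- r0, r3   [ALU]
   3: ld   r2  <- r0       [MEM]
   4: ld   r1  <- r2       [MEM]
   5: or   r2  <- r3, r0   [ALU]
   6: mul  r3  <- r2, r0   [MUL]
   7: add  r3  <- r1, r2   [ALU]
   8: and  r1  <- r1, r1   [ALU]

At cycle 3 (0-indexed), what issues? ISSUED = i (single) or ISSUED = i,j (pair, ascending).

ISSUED = 4,5

#0 head=0: or;ld i0,i1 pair
#1 head=2: sub i2 RAW r0
#2 head=3: ld i3 no-port MEM/MEM
#3 head=4: ld;or i4,i5 pair
#4 head=6: mul i6 WAW r3
#5 head=7: add;and i7,i8 pair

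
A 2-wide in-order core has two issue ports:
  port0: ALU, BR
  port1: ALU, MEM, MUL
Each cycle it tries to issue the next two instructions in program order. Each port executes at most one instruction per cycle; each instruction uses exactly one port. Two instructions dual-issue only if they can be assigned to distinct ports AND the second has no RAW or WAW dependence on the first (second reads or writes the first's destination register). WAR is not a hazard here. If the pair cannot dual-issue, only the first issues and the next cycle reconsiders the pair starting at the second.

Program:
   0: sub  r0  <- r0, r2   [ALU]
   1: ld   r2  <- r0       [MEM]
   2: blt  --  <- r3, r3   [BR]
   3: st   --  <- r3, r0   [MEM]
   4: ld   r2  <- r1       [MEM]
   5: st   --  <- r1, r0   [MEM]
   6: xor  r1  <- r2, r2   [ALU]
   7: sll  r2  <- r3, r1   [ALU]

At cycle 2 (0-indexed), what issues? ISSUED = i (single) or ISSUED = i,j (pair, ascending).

t=0 i0:sub ; RAW r0
t=1 i1&i2:ld+blt ; pair
t=2 i3:st ; no-port MEM/MEM
t=3 i4:ld ; no-port MEM/MEM
t=4 i5&i6:st+xor ; pair
t=5 i7:sll ; tail

ISSUED = 3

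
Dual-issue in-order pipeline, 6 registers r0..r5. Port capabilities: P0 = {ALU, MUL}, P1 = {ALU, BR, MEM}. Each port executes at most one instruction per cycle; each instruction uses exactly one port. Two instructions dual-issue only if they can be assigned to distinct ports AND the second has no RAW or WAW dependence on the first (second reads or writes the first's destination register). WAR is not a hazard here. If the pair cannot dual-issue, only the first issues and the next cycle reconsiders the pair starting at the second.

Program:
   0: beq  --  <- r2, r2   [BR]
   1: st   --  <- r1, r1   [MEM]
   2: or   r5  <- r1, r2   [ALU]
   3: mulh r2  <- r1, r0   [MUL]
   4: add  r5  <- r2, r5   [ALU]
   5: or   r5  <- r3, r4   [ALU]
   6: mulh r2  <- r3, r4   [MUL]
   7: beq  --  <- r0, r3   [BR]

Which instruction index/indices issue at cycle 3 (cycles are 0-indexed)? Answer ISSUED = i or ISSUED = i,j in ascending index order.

ISSUED = 4

  cy0 -> i0 (beq) no-port BR/MEM
  cy1 -> i1,i2 (st or) pair
  cy2 -> i3 (mulh) RAW r2
  cy3 -> i4 (add) WAW r5
  cy4 -> i5,i6 (or mulh) pair
  cy5 -> i7 (beq) tail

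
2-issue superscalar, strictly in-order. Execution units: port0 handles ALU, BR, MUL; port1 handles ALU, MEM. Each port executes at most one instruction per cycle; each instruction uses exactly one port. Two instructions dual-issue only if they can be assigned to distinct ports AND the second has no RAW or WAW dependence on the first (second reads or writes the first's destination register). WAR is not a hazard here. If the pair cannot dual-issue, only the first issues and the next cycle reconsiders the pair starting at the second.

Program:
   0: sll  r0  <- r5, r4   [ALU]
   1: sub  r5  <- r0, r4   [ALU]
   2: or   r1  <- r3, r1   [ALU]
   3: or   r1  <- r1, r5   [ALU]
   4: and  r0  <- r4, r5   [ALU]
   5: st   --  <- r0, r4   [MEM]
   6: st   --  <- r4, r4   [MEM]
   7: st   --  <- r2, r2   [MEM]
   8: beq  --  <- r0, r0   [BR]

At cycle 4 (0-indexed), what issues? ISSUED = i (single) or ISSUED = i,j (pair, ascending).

ISSUED = 6

[0] i0  sll  -- RAW r0
[1] i1/i2  sub/or  -- pair
[2] i3/i4  or/and  -- pair
[3] i5  st  -- no-port MEM/MEM
[4] i6  st  -- no-port MEM/MEM
[5] i7/i8  st/beq  -- pair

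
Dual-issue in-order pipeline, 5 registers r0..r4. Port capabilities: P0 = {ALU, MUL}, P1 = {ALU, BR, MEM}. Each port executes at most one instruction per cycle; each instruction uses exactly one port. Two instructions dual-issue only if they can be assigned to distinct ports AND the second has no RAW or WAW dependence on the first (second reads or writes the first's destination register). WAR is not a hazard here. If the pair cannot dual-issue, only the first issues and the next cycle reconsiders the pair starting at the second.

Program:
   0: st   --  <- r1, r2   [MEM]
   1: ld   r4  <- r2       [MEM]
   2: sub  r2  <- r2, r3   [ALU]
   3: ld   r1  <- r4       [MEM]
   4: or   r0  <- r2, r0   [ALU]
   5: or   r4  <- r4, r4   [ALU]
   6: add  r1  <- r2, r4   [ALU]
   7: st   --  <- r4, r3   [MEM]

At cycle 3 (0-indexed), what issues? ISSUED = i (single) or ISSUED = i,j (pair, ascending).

ISSUED = 5

  cy0 -> i0 (st) no-port MEM/MEM
  cy1 -> i1/i2 (ld sub) pair
  cy2 -> i3/i4 (ld or) pair
  cy3 -> i5 (or) RAW r4
  cy4 -> i6/i7 (add st) pair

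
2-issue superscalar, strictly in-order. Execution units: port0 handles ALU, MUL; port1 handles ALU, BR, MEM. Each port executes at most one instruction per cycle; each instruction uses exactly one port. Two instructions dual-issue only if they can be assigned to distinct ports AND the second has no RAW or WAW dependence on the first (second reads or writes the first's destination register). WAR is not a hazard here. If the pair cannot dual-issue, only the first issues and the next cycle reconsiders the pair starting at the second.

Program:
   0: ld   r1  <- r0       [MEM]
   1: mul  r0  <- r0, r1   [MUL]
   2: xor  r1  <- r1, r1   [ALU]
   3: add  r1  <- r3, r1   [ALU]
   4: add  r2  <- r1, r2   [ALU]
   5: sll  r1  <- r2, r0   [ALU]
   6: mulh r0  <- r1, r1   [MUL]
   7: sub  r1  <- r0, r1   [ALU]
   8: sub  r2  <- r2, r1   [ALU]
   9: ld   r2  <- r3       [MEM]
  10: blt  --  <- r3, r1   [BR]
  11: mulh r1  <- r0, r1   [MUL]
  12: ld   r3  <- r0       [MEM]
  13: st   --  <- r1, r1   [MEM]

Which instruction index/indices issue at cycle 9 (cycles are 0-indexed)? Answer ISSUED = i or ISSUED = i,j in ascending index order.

ISSUED = 10,11

#0 head=0: ld i0 RAW r1
#1 head=1: mul/xor i1,i2 2-wide
#2 head=3: add i3 RAW r1
#3 head=4: add i4 RAW r2
#4 head=5: sll i5 RAW r1
#5 head=6: mulh i6 RAW r0
#6 head=7: sub i7 RAW r1
#7 head=8: sub i8 WAW r2
#8 head=9: ld i9 no-port MEM/BR
#9 head=10: blt/mulh i10,i11 2-wide
#10 head=12: ld i12 no-port MEM/MEM
#11 head=13: st i13 tail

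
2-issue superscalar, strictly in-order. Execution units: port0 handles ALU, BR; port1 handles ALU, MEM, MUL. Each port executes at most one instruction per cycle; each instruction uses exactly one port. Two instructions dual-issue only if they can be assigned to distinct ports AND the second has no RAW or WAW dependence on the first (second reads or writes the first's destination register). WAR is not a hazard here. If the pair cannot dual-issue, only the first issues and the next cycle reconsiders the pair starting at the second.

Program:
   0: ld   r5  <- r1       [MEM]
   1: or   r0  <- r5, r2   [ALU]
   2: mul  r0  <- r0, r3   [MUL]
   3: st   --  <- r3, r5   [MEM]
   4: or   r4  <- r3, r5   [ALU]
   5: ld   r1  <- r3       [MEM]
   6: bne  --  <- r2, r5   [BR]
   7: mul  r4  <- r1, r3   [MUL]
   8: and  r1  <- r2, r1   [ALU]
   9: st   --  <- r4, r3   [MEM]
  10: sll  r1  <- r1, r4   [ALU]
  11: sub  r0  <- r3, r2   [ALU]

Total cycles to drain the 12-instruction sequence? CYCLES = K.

t=0 i0:ld.MEM ; RAW r5
t=1 i1:or.ALU ; RAW+WAW r0
t=2 i2:mul.MUL ; no-port MUL/MEM
t=3 i3&i4:st.MEM+or.ALU ; 2-wide
t=4 i5&i6:ld.MEM+bne.BR ; 2-wide
t=5 i7&i8:mul.MUL+and.ALU ; 2-wide
t=6 i9&i10:st.MEM+sll.ALU ; 2-wide
t=7 i11:sub.ALU ; tail

CYCLES = 8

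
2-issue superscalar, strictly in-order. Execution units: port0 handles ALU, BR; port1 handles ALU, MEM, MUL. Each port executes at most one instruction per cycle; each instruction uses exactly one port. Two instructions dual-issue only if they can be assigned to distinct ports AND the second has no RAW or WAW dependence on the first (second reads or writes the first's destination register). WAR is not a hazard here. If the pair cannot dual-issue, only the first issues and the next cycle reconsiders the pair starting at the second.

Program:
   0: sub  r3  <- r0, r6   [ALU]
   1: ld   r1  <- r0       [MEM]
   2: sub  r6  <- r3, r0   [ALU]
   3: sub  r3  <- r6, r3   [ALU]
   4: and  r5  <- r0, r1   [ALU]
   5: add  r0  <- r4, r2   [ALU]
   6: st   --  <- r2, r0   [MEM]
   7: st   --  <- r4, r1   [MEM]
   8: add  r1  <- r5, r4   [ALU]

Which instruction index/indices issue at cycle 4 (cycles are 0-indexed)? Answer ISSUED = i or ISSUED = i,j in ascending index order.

[0] i0&i1  sub.ALU;ld.MEM  -- 2-wide
[1] i2  sub.ALU  -- RAW r6
[2] i3&i4  sub.ALU;and.ALU  -- 2-wide
[3] i5  add.ALU  -- RAW r0
[4] i6  st.MEM  -- no-port MEM/MEM
[5] i7&i8  st.MEM;add.ALU  -- 2-wide

ISSUED = 6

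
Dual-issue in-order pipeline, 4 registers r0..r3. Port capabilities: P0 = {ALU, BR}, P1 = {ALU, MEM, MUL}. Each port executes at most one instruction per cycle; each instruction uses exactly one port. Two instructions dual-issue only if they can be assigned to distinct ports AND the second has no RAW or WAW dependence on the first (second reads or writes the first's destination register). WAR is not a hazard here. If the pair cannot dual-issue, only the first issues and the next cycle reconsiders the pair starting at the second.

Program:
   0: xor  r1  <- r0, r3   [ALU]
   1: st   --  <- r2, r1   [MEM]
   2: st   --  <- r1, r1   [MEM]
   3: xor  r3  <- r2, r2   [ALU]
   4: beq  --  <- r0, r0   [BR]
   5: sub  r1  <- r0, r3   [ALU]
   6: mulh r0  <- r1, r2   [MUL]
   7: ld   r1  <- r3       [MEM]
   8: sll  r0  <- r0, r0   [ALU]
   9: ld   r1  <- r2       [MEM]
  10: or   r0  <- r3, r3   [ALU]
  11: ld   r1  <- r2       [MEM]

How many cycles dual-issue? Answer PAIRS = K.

PAIRS = 4

  cy0 -> i0 (xor) RAW r1
  cy1 -> i1 (st) no-port MEM/MEM
  cy2 -> i2,i3 (st/xor) pair
  cy3 -> i4,i5 (beq/sub) pair
  cy4 -> i6 (mulh) no-port MUL/MEM
  cy5 -> i7,i8 (ld/sll) pair
  cy6 -> i9,i10 (ld/or) pair
  cy7 -> i11 (ld) tail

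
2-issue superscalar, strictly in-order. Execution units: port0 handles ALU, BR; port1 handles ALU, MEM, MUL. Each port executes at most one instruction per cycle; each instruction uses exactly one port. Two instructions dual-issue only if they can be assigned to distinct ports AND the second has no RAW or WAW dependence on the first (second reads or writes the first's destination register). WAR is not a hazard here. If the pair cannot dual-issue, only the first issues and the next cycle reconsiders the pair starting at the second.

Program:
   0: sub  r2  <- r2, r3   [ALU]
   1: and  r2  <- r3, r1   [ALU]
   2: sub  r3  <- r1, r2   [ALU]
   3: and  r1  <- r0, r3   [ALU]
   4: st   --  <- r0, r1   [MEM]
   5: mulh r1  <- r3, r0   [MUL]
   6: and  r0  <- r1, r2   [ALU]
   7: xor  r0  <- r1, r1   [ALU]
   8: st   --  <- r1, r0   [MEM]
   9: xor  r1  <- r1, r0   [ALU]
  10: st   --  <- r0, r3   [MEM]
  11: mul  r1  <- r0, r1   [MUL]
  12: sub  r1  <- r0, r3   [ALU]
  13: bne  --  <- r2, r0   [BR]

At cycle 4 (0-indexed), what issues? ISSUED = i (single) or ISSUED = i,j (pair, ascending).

0. sub.ALU @i0  | WAW r2
1. and.ALU @i1  | RAW r2
2. sub.ALU @i2  | RAW r3
3. and.ALU @i3  | RAW r1
4. st.MEM @i4  | no-port MEM/MUL
5. mulh.MUL @i5  | RAW r1
6. and.ALU @i6  | WAW r0
7. xor.ALU @i7  | RAW r0
8. st.MEM+xor.ALU @i8+i9  | dual
9. st.MEM @i10  | no-port MEM/MUL
10. mul.MUL @i11  | WAW r1
11. sub.ALU+bne.BR @i12+i13  | dual

ISSUED = 4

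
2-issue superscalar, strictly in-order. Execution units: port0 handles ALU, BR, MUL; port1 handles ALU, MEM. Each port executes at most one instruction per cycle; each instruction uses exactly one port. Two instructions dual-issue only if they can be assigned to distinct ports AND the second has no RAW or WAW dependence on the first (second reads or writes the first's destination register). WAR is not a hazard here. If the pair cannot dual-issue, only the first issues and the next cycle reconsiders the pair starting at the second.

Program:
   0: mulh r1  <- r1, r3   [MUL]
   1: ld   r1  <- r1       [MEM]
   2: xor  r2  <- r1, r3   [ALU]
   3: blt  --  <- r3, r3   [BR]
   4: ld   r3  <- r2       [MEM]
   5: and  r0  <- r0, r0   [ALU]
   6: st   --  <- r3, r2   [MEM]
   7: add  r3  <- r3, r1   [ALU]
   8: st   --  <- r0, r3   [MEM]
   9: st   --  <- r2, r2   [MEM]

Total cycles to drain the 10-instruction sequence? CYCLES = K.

CYCLES = 7

  cy0 -> i0 (mulh) RAW+WAW r1
  cy1 -> i1 (ld) RAW r1
  cy2 -> i2&i3 (xor;blt) pair
  cy3 -> i4&i5 (ld;and) pair
  cy4 -> i6&i7 (st;add) pair
  cy5 -> i8 (st) no-port MEM/MEM
  cy6 -> i9 (st) tail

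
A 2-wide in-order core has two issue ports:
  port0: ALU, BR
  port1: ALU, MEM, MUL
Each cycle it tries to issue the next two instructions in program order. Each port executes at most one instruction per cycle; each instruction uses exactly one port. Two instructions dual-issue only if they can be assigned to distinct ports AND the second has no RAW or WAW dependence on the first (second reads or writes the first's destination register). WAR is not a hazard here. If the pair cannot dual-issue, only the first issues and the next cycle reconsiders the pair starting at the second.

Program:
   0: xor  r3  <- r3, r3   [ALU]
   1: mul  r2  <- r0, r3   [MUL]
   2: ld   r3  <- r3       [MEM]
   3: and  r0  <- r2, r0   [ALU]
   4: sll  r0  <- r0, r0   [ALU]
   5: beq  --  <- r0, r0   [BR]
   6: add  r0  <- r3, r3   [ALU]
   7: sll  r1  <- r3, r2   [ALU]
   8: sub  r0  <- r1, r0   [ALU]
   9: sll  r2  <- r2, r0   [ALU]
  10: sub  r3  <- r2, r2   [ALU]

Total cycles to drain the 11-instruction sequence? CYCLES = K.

CYCLES = 9

c0: i0 xor  RAW r3
c1: i1 mul  no-port MUL/MEM
c2: i2&i3 ld and  2-wide
c3: i4 sll  RAW r0
c4: i5&i6 beq add  2-wide
c5: i7 sll  RAW r1
c6: i8 sub  RAW r0
c7: i9 sll  RAW r2
c8: i10 sub  tail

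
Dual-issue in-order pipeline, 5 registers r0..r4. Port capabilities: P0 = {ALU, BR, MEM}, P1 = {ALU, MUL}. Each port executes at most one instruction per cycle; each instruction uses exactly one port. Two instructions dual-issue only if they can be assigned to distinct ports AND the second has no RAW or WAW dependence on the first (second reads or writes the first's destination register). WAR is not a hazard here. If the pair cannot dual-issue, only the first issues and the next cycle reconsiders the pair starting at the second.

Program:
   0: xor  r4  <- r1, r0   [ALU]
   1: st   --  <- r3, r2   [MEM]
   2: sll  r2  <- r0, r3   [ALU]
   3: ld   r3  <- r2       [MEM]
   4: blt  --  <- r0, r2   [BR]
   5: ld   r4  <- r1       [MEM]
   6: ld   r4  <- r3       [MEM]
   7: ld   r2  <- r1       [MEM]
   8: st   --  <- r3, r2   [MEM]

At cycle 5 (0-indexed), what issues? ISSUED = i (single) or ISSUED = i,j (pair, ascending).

ISSUED = 6

0. xor/st @i0,i1  | pair
1. sll @i2  | RAW r2
2. ld @i3  | no-port MEM/BR
3. blt @i4  | no-port BR/MEM
4. ld @i5  | no-port MEM/MEM
5. ld @i6  | no-port MEM/MEM
6. ld @i7  | no-port MEM/MEM
7. st @i8  | tail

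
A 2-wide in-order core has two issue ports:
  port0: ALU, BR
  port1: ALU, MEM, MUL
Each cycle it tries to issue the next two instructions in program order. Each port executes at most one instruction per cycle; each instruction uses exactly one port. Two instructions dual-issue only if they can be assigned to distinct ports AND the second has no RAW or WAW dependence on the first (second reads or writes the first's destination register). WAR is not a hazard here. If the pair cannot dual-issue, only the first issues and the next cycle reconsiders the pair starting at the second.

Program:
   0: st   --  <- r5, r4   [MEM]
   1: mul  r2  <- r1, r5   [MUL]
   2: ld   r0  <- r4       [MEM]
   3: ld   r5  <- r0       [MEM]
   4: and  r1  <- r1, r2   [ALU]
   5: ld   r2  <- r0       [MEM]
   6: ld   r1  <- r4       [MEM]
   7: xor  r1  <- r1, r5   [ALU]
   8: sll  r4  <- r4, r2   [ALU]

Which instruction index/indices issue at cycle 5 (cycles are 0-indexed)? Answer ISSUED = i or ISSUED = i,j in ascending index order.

t=0 i0:st.MEM ; no-port MEM/MUL
t=1 i1:mul.MUL ; no-port MUL/MEM
t=2 i2:ld.MEM ; no-port MEM/MEM
t=3 i3/i4:ld.MEM;and.ALU ; 2-wide
t=4 i5:ld.MEM ; no-port MEM/MEM
t=5 i6:ld.MEM ; RAW+WAW r1
t=6 i7/i8:xor.ALU;sll.ALU ; 2-wide

ISSUED = 6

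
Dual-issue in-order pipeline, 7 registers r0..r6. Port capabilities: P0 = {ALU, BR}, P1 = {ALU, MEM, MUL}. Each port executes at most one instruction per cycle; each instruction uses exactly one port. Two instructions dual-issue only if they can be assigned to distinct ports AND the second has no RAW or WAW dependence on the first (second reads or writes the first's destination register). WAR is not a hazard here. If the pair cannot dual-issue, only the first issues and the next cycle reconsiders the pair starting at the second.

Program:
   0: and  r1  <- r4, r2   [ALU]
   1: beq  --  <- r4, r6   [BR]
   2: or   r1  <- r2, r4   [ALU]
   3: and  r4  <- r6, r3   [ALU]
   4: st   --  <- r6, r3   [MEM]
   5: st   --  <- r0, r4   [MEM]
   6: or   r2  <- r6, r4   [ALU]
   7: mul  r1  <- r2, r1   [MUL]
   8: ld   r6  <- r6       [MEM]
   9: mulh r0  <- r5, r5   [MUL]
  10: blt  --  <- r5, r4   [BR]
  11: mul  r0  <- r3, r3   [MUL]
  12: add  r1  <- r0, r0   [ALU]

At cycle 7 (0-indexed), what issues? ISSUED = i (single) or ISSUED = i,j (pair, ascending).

ISSUED = 11

t=0 i0/i1:and+beq ; pair
t=1 i2/i3:or+and ; pair
t=2 i4:st ; no-port MEM/MEM
t=3 i5/i6:st+or ; pair
t=4 i7:mul ; no-port MUL/MEM
t=5 i8:ld ; no-port MEM/MUL
t=6 i9/i10:mulh+blt ; pair
t=7 i11:mul ; RAW r0
t=8 i12:add ; tail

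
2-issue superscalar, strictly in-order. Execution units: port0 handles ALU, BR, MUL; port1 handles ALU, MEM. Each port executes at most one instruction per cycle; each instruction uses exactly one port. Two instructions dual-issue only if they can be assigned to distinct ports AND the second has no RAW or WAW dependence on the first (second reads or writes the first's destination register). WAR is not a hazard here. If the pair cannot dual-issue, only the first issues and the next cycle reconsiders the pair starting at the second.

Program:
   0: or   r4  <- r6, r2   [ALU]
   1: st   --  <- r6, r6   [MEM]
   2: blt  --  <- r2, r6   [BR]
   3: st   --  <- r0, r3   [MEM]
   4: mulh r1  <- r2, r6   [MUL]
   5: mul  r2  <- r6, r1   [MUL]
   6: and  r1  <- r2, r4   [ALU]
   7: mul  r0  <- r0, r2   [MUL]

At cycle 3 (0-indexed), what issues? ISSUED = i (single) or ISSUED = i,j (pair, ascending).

c0: i0/i1 or.ALU+st.MEM  dual
c1: i2/i3 blt.BR+st.MEM  dual
c2: i4 mulh.MUL  no-port MUL/MUL
c3: i5 mul.MUL  RAW r2
c4: i6/i7 and.ALU+mul.MUL  dual

ISSUED = 5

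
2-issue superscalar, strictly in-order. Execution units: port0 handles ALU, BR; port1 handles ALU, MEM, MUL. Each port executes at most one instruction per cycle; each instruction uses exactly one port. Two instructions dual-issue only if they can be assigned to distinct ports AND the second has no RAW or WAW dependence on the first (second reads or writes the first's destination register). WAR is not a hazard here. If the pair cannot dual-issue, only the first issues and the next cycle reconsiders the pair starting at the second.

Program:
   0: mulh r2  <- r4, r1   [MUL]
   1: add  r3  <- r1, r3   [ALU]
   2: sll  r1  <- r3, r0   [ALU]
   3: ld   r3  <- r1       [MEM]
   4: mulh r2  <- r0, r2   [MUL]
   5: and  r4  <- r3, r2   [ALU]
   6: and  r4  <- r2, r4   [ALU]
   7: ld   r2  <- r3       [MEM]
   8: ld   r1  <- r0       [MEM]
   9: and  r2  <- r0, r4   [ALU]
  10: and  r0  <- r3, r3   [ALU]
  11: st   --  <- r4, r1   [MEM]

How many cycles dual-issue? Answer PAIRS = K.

PAIRS = 4

[0] i0&i1  mulh;add  -- pair
[1] i2  sll  -- RAW r1
[2] i3  ld  -- no-port MEM/MUL
[3] i4  mulh  -- RAW r2
[4] i5  and  -- RAW+WAW r4
[5] i6&i7  and;ld  -- pair
[6] i8&i9  ld;and  -- pair
[7] i10&i11  and;st  -- pair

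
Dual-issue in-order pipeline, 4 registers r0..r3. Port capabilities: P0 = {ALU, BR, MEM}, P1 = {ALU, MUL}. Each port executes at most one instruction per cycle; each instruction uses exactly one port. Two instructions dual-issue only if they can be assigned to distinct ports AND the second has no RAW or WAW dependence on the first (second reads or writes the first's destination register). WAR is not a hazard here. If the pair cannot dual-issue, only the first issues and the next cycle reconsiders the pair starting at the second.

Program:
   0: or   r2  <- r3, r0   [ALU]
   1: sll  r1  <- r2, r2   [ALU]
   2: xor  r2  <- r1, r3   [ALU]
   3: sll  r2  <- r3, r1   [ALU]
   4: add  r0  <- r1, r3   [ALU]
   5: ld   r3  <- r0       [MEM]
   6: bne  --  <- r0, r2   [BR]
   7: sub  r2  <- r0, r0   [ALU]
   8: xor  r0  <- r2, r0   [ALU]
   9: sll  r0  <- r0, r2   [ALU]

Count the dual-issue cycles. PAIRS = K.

PAIRS = 2

[0] i0  or  -- RAW r2
[1] i1  sll  -- RAW r1
[2] i2  xor  -- WAW r2
[3] i3&i4  sll add  -- dual
[4] i5  ld  -- no-port MEM/BR
[5] i6&i7  bne sub  -- dual
[6] i8  xor  -- RAW+WAW r0
[7] i9  sll  -- tail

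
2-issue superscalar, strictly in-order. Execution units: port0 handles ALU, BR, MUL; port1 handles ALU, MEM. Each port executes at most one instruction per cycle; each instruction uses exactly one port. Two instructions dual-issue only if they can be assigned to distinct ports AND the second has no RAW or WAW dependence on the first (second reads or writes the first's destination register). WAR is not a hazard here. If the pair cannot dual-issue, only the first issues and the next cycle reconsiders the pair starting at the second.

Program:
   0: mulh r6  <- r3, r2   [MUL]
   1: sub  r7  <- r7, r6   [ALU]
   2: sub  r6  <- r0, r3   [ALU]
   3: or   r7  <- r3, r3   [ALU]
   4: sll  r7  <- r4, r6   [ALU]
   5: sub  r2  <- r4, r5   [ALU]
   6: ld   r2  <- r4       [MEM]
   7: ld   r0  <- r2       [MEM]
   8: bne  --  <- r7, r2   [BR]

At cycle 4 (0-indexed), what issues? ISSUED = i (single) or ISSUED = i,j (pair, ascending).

#0 head=0: mulh i0 RAW r6
#1 head=1: sub;sub i1+i2 pair
#2 head=3: or i3 WAW r7
#3 head=4: sll;sub i4+i5 pair
#4 head=6: ld i6 no-port MEM/MEM
#5 head=7: ld;bne i7+i8 pair

ISSUED = 6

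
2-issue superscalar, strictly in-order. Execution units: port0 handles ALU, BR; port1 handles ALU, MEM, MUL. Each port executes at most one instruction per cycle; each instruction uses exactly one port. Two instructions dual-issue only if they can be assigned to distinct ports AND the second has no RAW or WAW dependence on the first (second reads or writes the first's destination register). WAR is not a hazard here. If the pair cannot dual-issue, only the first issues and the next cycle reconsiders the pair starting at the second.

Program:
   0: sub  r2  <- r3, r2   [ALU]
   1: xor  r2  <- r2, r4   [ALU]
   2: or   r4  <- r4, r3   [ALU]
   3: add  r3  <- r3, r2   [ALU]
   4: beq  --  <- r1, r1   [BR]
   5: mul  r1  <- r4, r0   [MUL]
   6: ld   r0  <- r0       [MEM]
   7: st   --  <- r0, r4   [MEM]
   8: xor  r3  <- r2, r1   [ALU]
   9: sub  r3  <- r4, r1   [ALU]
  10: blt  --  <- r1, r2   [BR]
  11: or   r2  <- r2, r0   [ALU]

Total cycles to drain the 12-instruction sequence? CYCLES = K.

0. sub.ALU @i0  | RAW+WAW r2
1. xor.ALU;or.ALU @i1,i2  | 2-wide
2. add.ALU;beq.BR @i3,i4  | 2-wide
3. mul.MUL @i5  | no-port MUL/MEM
4. ld.MEM @i6  | no-port MEM/MEM
5. st.MEM;xor.ALU @i7,i8  | 2-wide
6. sub.ALU;blt.BR @i9,i10  | 2-wide
7. or.ALU @i11  | tail

CYCLES = 8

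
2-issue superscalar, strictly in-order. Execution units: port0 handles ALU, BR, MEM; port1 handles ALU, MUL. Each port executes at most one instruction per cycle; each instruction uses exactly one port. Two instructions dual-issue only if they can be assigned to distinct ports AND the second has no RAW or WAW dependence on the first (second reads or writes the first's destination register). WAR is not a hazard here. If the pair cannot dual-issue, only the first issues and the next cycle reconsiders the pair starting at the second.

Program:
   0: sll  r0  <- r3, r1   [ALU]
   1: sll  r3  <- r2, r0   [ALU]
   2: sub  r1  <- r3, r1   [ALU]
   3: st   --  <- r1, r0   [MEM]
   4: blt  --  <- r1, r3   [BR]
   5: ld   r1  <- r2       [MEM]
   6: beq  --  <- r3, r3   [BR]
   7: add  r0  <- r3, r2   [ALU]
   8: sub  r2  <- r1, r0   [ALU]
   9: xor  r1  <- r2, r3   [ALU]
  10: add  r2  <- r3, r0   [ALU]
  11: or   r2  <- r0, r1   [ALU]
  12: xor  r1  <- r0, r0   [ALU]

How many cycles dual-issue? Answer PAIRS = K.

0. sll.ALU @i0  | RAW r0
1. sll.ALU @i1  | RAW r3
2. sub.ALU @i2  | RAW r1
3. st.MEM @i3  | no-port MEM/BR
4. blt.BR @i4  | no-port BR/MEM
5. ld.MEM @i5  | no-port MEM/BR
6. beq.BR add.ALU @i6/i7  | dual
7. sub.ALU @i8  | RAW r2
8. xor.ALU add.ALU @i9/i10  | dual
9. or.ALU xor.ALU @i11/i12  | dual

PAIRS = 3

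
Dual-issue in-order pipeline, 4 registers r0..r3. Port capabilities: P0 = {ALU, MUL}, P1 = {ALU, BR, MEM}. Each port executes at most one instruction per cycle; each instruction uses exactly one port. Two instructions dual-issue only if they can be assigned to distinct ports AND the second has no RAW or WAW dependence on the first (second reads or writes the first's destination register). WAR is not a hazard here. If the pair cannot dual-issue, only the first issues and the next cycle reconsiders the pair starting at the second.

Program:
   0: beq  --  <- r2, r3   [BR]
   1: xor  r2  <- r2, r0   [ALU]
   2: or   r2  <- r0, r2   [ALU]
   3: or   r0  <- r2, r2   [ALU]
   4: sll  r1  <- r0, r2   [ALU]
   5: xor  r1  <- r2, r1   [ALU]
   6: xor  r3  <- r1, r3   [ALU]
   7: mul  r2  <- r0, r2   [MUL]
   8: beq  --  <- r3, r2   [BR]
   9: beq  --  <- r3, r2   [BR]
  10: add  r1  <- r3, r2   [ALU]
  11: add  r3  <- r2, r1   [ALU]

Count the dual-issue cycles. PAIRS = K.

PAIRS = 3

c0: i0,i1 beq.BR;xor.ALU  pair
c1: i2 or.ALU  RAW r2
c2: i3 or.ALU  RAW r0
c3: i4 sll.ALU  RAW+WAW r1
c4: i5 xor.ALU  RAW r1
c5: i6,i7 xor.ALU;mul.MUL  pair
c6: i8 beq.BR  no-port BR/BR
c7: i9,i10 beq.BR;add.ALU  pair
c8: i11 add.ALU  tail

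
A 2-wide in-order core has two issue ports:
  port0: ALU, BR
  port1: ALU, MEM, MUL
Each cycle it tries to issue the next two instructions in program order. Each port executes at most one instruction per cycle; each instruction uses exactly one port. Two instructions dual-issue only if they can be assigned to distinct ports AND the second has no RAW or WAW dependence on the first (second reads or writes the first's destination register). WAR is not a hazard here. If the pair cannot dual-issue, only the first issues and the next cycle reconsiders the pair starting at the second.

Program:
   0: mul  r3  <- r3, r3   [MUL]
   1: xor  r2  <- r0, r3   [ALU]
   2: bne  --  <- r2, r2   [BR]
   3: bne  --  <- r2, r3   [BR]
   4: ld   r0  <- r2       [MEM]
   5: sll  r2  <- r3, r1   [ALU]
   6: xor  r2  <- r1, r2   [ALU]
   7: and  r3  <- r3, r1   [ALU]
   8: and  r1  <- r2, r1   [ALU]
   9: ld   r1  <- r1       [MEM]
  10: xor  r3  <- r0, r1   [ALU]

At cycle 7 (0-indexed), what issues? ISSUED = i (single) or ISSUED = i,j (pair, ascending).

0. mul.MUL @i0  | RAW r3
1. xor.ALU @i1  | RAW r2
2. bne.BR @i2  | no-port BR/BR
3. bne.BR+ld.MEM @i3,i4  | pair
4. sll.ALU @i5  | RAW+WAW r2
5. xor.ALU+and.ALU @i6,i7  | pair
6. and.ALU @i8  | RAW+WAW r1
7. ld.MEM @i9  | RAW r1
8. xor.ALU @i10  | tail

ISSUED = 9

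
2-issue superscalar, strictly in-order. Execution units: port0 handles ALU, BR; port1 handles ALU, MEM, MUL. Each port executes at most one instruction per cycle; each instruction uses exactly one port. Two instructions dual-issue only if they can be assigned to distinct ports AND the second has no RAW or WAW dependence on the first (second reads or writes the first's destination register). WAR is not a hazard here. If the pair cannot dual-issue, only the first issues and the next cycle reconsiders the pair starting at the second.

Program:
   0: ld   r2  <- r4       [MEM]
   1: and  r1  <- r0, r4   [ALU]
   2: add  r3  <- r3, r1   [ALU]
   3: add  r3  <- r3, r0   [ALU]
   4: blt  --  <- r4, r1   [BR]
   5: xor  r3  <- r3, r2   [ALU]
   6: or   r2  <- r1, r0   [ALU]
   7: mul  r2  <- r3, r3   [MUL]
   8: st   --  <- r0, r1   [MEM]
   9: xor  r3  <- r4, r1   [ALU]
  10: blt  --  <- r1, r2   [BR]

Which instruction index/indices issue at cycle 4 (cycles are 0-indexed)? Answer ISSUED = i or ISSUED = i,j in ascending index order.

#0 head=0: ld.MEM+and.ALU i0/i1 2-wide
#1 head=2: add.ALU i2 RAW+WAW r3
#2 head=3: add.ALU+blt.BR i3/i4 2-wide
#3 head=5: xor.ALU+or.ALU i5/i6 2-wide
#4 head=7: mul.MUL i7 no-port MUL/MEM
#5 head=8: st.MEM+xor.ALU i8/i9 2-wide
#6 head=10: blt.BR i10 tail

ISSUED = 7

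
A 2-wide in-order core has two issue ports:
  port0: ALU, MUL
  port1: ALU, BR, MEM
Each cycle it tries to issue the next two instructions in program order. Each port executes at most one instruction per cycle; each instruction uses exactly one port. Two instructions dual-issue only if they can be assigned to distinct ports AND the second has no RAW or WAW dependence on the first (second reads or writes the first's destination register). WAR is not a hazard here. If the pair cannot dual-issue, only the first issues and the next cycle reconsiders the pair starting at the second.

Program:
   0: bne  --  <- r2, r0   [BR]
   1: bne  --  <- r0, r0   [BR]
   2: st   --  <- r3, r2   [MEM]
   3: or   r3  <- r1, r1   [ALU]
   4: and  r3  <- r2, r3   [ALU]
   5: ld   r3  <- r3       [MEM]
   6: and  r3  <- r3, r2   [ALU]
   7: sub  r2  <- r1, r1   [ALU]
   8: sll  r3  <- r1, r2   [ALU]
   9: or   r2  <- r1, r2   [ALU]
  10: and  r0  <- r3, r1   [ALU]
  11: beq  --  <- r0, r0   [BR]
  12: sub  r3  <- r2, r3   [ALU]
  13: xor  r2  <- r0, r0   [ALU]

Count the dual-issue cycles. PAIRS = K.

0. bne @i0  | no-port BR/BR
1. bne @i1  | no-port BR/MEM
2. st or @i2&i3  | pair
3. and @i4  | RAW+WAW r3
4. ld @i5  | RAW+WAW r3
5. and sub @i6&i7  | pair
6. sll or @i8&i9  | pair
7. and @i10  | RAW r0
8. beq sub @i11&i12  | pair
9. xor @i13  | tail

PAIRS = 4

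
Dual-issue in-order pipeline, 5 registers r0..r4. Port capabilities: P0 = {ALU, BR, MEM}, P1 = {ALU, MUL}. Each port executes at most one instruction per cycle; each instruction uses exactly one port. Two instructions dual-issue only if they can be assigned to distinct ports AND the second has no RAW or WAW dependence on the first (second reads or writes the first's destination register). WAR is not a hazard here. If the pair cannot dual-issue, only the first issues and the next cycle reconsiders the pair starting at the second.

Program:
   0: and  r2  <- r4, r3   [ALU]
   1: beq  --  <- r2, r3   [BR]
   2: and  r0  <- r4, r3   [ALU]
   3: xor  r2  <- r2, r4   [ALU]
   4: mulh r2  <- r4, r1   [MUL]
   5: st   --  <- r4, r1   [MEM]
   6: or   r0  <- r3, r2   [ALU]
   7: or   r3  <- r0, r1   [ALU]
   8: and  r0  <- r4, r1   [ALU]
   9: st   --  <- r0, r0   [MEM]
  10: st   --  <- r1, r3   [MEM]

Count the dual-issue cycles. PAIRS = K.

  cy0 -> i0 (and.ALU) RAW r2
  cy1 -> i1,i2 (beq.BR and.ALU) dual
  cy2 -> i3 (xor.ALU) WAW r2
  cy3 -> i4,i5 (mulh.MUL st.MEM) dual
  cy4 -> i6 (or.ALU) RAW r0
  cy5 -> i7,i8 (or.ALU and.ALU) dual
  cy6 -> i9 (st.MEM) no-port MEM/MEM
  cy7 -> i10 (st.MEM) tail

PAIRS = 3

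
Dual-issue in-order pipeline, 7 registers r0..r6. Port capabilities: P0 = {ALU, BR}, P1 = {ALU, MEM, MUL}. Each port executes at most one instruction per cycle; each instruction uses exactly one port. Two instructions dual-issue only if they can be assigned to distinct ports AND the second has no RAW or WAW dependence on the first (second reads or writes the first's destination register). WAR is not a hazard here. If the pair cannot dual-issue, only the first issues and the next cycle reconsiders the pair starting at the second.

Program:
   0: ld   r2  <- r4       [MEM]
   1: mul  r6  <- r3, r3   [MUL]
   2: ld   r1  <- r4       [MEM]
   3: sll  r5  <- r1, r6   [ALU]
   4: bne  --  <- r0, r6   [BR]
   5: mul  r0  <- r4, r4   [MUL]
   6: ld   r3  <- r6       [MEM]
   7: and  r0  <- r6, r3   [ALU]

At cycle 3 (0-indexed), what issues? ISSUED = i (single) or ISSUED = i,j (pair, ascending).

ISSUED = 3,4

  cy0 -> i0 (ld) no-port MEM/MUL
  cy1 -> i1 (mul) no-port MUL/MEM
  cy2 -> i2 (ld) RAW r1
  cy3 -> i3,i4 (sll+bne) pair
  cy4 -> i5 (mul) no-port MUL/MEM
  cy5 -> i6 (ld) RAW r3
  cy6 -> i7 (and) tail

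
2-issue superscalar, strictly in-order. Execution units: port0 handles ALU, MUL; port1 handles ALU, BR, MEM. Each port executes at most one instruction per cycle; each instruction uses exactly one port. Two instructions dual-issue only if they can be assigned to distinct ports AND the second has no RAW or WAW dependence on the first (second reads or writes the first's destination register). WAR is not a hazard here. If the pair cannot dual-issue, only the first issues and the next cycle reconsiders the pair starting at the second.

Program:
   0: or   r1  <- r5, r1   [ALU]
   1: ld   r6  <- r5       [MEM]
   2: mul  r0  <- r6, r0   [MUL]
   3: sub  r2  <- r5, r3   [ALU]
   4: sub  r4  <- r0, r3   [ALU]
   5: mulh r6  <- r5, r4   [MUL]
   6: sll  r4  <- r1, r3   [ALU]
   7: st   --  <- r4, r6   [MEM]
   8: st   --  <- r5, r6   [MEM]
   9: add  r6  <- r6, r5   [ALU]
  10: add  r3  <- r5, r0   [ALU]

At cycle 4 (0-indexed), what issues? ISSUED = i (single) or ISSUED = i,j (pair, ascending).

ISSUED = 7

c0: i0,i1 or ld  pair
c1: i2,i3 mul sub  pair
c2: i4 sub  RAW r4
c3: i5,i6 mulh sll  pair
c4: i7 st  no-port MEM/MEM
c5: i8,i9 st add  pair
c6: i10 add  tail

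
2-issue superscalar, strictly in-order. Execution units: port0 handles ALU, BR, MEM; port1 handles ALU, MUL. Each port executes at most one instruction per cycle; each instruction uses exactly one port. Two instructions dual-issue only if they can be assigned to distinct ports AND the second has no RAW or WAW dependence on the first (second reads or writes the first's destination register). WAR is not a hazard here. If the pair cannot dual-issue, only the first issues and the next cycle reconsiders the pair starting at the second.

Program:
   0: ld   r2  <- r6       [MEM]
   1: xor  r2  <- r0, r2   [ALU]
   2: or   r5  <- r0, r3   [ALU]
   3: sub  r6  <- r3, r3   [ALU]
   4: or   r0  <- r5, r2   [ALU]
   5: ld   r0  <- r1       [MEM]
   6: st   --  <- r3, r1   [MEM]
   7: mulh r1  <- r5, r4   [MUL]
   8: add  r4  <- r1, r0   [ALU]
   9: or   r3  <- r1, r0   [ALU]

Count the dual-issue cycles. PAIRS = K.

#0 head=0: ld.MEM i0 RAW+WAW r2
#1 head=1: xor.ALU;or.ALU i1&i2 pair
#2 head=3: sub.ALU;or.ALU i3&i4 pair
#3 head=5: ld.MEM i5 no-port MEM/MEM
#4 head=6: st.MEM;mulh.MUL i6&i7 pair
#5 head=8: add.ALU;or.ALU i8&i9 pair

PAIRS = 4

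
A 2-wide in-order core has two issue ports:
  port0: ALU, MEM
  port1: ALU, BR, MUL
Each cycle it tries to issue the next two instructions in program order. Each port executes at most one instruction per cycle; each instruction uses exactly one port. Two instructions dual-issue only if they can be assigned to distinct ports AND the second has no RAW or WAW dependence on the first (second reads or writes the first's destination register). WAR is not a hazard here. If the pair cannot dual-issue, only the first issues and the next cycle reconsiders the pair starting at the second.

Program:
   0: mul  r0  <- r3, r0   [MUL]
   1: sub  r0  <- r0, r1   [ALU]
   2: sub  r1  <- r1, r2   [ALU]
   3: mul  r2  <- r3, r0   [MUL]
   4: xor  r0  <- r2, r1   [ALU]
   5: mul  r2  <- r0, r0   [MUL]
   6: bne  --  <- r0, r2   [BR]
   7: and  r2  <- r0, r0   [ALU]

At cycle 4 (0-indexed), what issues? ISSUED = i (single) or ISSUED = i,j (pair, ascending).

[0] i0  mul  -- RAW+WAW r0
[1] i1&i2  sub+sub  -- dual
[2] i3  mul  -- RAW r2
[3] i4  xor  -- RAW r0
[4] i5  mul  -- no-port MUL/BR
[5] i6&i7  bne+and  -- dual

ISSUED = 5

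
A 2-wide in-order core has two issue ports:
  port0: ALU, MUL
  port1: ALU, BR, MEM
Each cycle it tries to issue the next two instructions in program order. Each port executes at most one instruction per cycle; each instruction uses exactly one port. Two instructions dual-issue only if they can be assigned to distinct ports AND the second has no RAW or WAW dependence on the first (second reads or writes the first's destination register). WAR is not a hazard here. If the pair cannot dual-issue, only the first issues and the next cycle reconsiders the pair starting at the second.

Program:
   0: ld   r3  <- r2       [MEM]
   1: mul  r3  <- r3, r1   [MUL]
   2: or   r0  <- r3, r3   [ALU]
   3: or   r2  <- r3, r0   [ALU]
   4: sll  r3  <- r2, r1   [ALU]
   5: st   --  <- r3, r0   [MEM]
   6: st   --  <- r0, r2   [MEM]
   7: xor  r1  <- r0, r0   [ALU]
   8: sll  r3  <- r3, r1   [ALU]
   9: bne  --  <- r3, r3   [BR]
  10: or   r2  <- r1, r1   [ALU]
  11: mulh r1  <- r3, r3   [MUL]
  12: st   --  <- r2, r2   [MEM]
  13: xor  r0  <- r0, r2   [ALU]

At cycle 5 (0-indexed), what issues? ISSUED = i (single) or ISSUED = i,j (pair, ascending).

[0] i0  ld.MEM  -- RAW+WAW r3
[1] i1  mul.MUL  -- RAW r3
[2] i2  or.ALU  -- RAW r0
[3] i3  or.ALU  -- RAW r2
[4] i4  sll.ALU  -- RAW r3
[5] i5  st.MEM  -- no-port MEM/MEM
[6] i6&i7  st.MEM;xor.ALU  -- 2-wide
[7] i8  sll.ALU  -- RAW r3
[8] i9&i10  bne.BR;or.ALU  -- 2-wide
[9] i11&i12  mulh.MUL;st.MEM  -- 2-wide
[10] i13  xor.ALU  -- tail

ISSUED = 5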